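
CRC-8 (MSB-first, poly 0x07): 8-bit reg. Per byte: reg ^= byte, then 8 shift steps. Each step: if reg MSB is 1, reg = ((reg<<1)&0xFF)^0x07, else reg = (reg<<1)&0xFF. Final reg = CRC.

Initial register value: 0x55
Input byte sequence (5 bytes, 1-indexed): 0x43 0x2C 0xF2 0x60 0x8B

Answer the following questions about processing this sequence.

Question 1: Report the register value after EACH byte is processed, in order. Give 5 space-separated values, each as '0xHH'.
0x62 0xED 0x5D 0xB3 0xA8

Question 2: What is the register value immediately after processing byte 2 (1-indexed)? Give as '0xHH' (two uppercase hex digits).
After byte 1 (0x43): reg=0x62
After byte 2 (0x2C): reg=0xED

Answer: 0xED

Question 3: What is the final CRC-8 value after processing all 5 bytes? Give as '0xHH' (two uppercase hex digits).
Answer: 0xA8

Derivation:
After byte 1 (0x43): reg=0x62
After byte 2 (0x2C): reg=0xED
After byte 3 (0xF2): reg=0x5D
After byte 4 (0x60): reg=0xB3
After byte 5 (0x8B): reg=0xA8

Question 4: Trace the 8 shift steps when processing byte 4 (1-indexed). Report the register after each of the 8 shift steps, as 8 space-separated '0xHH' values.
After byte 1 (0x43): reg=0x62
After byte 2 (0x2C): reg=0xED
After byte 3 (0xF2): reg=0x5D
Register before byte 4: 0x5D
After XOR with byte 0x60: 0x3D

Answer: 0x7A 0xF4 0xEF 0xD9 0xB5 0x6D 0xDA 0xB3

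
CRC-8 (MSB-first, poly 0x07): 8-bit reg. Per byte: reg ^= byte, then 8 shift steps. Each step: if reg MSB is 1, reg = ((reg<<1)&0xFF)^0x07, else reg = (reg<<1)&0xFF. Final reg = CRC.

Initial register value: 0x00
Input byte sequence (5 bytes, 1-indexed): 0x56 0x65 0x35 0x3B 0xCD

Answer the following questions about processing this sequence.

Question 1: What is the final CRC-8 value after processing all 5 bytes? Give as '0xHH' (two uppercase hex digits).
After byte 1 (0x56): reg=0xA5
After byte 2 (0x65): reg=0x4E
After byte 3 (0x35): reg=0x66
After byte 4 (0x3B): reg=0x94
After byte 5 (0xCD): reg=0x88

Answer: 0x88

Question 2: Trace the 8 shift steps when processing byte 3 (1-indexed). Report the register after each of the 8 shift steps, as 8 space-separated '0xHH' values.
After byte 1 (0x56): reg=0xA5
After byte 2 (0x65): reg=0x4E
Register before byte 3: 0x4E
After XOR with byte 0x35: 0x7B

Answer: 0xF6 0xEB 0xD1 0xA5 0x4D 0x9A 0x33 0x66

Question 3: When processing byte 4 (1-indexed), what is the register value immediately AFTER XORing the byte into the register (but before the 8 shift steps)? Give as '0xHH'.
Register before byte 4: 0x66
Byte 4: 0x3B
0x66 XOR 0x3B = 0x5D

Answer: 0x5D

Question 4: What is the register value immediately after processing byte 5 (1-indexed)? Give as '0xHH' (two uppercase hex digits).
After byte 1 (0x56): reg=0xA5
After byte 2 (0x65): reg=0x4E
After byte 3 (0x35): reg=0x66
After byte 4 (0x3B): reg=0x94
After byte 5 (0xCD): reg=0x88

Answer: 0x88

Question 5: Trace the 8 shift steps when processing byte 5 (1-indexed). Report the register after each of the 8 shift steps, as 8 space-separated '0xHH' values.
Answer: 0xB2 0x63 0xC6 0x8B 0x11 0x22 0x44 0x88

Derivation:
After byte 1 (0x56): reg=0xA5
After byte 2 (0x65): reg=0x4E
After byte 3 (0x35): reg=0x66
After byte 4 (0x3B): reg=0x94
Register before byte 5: 0x94
After XOR with byte 0xCD: 0x59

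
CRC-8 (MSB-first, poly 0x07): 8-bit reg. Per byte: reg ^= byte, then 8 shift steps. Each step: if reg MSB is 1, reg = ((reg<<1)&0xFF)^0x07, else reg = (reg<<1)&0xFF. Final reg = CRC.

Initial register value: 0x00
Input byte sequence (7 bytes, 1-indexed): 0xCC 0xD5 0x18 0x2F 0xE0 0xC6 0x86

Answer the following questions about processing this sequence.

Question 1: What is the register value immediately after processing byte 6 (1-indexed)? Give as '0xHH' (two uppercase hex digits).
After byte 1 (0xCC): reg=0x6A
After byte 2 (0xD5): reg=0x34
After byte 3 (0x18): reg=0xC4
After byte 4 (0x2F): reg=0x9F
After byte 5 (0xE0): reg=0x7A
After byte 6 (0xC6): reg=0x3D

Answer: 0x3D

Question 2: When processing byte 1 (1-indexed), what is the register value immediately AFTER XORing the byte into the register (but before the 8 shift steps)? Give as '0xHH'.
Answer: 0xCC

Derivation:
Register before byte 1: 0x00
Byte 1: 0xCC
0x00 XOR 0xCC = 0xCC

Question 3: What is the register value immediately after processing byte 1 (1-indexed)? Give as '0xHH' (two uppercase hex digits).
Answer: 0x6A

Derivation:
After byte 1 (0xCC): reg=0x6A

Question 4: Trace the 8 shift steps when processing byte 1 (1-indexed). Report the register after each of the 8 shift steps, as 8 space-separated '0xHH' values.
Answer: 0x9F 0x39 0x72 0xE4 0xCF 0x99 0x35 0x6A

Derivation:
Register before byte 1: 0x00
After XOR with byte 0xCC: 0xCC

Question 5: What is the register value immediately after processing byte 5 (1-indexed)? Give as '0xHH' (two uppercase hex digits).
After byte 1 (0xCC): reg=0x6A
After byte 2 (0xD5): reg=0x34
After byte 3 (0x18): reg=0xC4
After byte 4 (0x2F): reg=0x9F
After byte 5 (0xE0): reg=0x7A

Answer: 0x7A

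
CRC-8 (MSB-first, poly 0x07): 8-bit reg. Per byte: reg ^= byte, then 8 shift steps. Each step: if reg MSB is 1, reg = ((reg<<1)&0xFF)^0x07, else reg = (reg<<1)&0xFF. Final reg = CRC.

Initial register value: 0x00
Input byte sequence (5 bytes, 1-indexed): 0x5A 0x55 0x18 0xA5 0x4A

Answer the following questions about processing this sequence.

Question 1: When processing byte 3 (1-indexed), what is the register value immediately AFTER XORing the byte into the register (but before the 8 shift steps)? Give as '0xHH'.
Register before byte 3: 0x22
Byte 3: 0x18
0x22 XOR 0x18 = 0x3A

Answer: 0x3A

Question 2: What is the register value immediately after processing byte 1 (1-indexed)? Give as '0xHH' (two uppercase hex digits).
After byte 1 (0x5A): reg=0x81

Answer: 0x81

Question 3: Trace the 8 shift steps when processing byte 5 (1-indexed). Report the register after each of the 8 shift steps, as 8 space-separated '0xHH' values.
After byte 1 (0x5A): reg=0x81
After byte 2 (0x55): reg=0x22
After byte 3 (0x18): reg=0xA6
After byte 4 (0xA5): reg=0x09
Register before byte 5: 0x09
After XOR with byte 0x4A: 0x43

Answer: 0x86 0x0B 0x16 0x2C 0x58 0xB0 0x67 0xCE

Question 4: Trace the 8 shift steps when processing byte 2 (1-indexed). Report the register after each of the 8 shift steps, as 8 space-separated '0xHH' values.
Answer: 0xAF 0x59 0xB2 0x63 0xC6 0x8B 0x11 0x22

Derivation:
After byte 1 (0x5A): reg=0x81
Register before byte 2: 0x81
After XOR with byte 0x55: 0xD4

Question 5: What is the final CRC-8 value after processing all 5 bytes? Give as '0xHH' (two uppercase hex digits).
After byte 1 (0x5A): reg=0x81
After byte 2 (0x55): reg=0x22
After byte 3 (0x18): reg=0xA6
After byte 4 (0xA5): reg=0x09
After byte 5 (0x4A): reg=0xCE

Answer: 0xCE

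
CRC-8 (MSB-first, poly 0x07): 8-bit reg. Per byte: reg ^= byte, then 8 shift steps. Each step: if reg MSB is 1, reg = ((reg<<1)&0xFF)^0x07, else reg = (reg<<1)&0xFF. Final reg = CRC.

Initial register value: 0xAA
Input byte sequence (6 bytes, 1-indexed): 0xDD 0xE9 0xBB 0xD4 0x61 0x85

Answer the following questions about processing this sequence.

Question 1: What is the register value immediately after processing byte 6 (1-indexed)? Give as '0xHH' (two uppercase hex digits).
Answer: 0xA8

Derivation:
After byte 1 (0xDD): reg=0x42
After byte 2 (0xE9): reg=0x58
After byte 3 (0xBB): reg=0xA7
After byte 4 (0xD4): reg=0x5E
After byte 5 (0x61): reg=0xBD
After byte 6 (0x85): reg=0xA8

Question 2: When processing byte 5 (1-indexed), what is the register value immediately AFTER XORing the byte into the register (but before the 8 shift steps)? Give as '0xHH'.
Register before byte 5: 0x5E
Byte 5: 0x61
0x5E XOR 0x61 = 0x3F

Answer: 0x3F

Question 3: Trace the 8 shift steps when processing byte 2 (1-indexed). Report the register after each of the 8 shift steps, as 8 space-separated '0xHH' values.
Answer: 0x51 0xA2 0x43 0x86 0x0B 0x16 0x2C 0x58

Derivation:
After byte 1 (0xDD): reg=0x42
Register before byte 2: 0x42
After XOR with byte 0xE9: 0xAB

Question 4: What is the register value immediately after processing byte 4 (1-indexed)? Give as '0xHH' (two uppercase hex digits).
After byte 1 (0xDD): reg=0x42
After byte 2 (0xE9): reg=0x58
After byte 3 (0xBB): reg=0xA7
After byte 4 (0xD4): reg=0x5E

Answer: 0x5E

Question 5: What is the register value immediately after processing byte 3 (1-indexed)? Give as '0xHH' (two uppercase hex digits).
After byte 1 (0xDD): reg=0x42
After byte 2 (0xE9): reg=0x58
After byte 3 (0xBB): reg=0xA7

Answer: 0xA7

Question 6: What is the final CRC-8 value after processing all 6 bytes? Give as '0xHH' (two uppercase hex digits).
Answer: 0xA8

Derivation:
After byte 1 (0xDD): reg=0x42
After byte 2 (0xE9): reg=0x58
After byte 3 (0xBB): reg=0xA7
After byte 4 (0xD4): reg=0x5E
After byte 5 (0x61): reg=0xBD
After byte 6 (0x85): reg=0xA8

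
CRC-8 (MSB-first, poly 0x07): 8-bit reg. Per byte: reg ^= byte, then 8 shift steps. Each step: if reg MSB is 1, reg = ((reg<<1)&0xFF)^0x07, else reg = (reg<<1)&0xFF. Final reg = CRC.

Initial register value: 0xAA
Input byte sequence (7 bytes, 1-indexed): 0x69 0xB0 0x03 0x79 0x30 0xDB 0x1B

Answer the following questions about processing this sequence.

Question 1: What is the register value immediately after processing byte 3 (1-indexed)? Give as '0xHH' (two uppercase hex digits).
Answer: 0x76

Derivation:
After byte 1 (0x69): reg=0x47
After byte 2 (0xB0): reg=0xCB
After byte 3 (0x03): reg=0x76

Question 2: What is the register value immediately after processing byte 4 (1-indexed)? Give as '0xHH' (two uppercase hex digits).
After byte 1 (0x69): reg=0x47
After byte 2 (0xB0): reg=0xCB
After byte 3 (0x03): reg=0x76
After byte 4 (0x79): reg=0x2D

Answer: 0x2D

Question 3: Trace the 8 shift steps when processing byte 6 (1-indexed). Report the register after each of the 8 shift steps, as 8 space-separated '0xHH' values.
After byte 1 (0x69): reg=0x47
After byte 2 (0xB0): reg=0xCB
After byte 3 (0x03): reg=0x76
After byte 4 (0x79): reg=0x2D
After byte 5 (0x30): reg=0x53
Register before byte 6: 0x53
After XOR with byte 0xDB: 0x88

Answer: 0x17 0x2E 0x5C 0xB8 0x77 0xEE 0xDB 0xB1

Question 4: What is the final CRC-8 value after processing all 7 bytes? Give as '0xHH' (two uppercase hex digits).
After byte 1 (0x69): reg=0x47
After byte 2 (0xB0): reg=0xCB
After byte 3 (0x03): reg=0x76
After byte 4 (0x79): reg=0x2D
After byte 5 (0x30): reg=0x53
After byte 6 (0xDB): reg=0xB1
After byte 7 (0x1B): reg=0x5F

Answer: 0x5F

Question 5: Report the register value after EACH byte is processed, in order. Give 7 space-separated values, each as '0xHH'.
0x47 0xCB 0x76 0x2D 0x53 0xB1 0x5F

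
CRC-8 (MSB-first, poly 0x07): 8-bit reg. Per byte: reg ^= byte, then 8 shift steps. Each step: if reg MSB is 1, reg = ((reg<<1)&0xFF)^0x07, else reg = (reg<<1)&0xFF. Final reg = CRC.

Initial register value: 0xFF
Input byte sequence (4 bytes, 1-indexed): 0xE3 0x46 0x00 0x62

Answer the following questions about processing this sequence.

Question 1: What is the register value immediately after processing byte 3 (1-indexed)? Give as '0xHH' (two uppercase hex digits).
Answer: 0x7D

Derivation:
After byte 1 (0xE3): reg=0x54
After byte 2 (0x46): reg=0x7E
After byte 3 (0x00): reg=0x7D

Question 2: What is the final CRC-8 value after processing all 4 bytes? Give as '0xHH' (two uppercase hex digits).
After byte 1 (0xE3): reg=0x54
After byte 2 (0x46): reg=0x7E
After byte 3 (0x00): reg=0x7D
After byte 4 (0x62): reg=0x5D

Answer: 0x5D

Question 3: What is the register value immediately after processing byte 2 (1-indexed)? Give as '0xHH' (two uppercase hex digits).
Answer: 0x7E

Derivation:
After byte 1 (0xE3): reg=0x54
After byte 2 (0x46): reg=0x7E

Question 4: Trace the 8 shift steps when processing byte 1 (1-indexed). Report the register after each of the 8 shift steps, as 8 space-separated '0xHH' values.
Register before byte 1: 0xFF
After XOR with byte 0xE3: 0x1C

Answer: 0x38 0x70 0xE0 0xC7 0x89 0x15 0x2A 0x54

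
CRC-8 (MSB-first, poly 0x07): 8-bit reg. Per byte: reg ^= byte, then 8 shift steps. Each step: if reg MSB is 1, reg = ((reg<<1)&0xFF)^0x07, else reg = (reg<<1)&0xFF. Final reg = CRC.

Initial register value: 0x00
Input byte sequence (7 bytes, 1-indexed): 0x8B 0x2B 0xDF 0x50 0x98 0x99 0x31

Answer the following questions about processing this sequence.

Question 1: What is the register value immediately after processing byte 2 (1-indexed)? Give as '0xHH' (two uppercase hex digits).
After byte 1 (0x8B): reg=0xB8
After byte 2 (0x2B): reg=0xF0

Answer: 0xF0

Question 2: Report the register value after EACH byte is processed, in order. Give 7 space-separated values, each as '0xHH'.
0xB8 0xF0 0xCD 0xDA 0xC9 0xB7 0x9B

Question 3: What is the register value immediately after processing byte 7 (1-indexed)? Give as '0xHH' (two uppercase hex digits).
Answer: 0x9B

Derivation:
After byte 1 (0x8B): reg=0xB8
After byte 2 (0x2B): reg=0xF0
After byte 3 (0xDF): reg=0xCD
After byte 4 (0x50): reg=0xDA
After byte 5 (0x98): reg=0xC9
After byte 6 (0x99): reg=0xB7
After byte 7 (0x31): reg=0x9B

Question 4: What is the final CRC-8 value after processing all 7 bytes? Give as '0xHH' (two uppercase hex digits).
After byte 1 (0x8B): reg=0xB8
After byte 2 (0x2B): reg=0xF0
After byte 3 (0xDF): reg=0xCD
After byte 4 (0x50): reg=0xDA
After byte 5 (0x98): reg=0xC9
After byte 6 (0x99): reg=0xB7
After byte 7 (0x31): reg=0x9B

Answer: 0x9B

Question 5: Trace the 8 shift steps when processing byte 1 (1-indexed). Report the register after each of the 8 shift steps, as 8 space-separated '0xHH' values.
Answer: 0x11 0x22 0x44 0x88 0x17 0x2E 0x5C 0xB8

Derivation:
Register before byte 1: 0x00
After XOR with byte 0x8B: 0x8B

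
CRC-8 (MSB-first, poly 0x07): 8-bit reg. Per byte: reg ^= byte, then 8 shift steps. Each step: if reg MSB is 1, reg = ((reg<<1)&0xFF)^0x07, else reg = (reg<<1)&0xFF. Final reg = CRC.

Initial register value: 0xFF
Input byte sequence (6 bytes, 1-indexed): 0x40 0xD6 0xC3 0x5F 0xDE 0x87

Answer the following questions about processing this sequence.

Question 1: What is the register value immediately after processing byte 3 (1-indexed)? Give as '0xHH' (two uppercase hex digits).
Answer: 0x2E

Derivation:
After byte 1 (0x40): reg=0x34
After byte 2 (0xD6): reg=0xA0
After byte 3 (0xC3): reg=0x2E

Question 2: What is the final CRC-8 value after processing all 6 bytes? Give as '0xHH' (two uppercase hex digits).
Answer: 0xFC

Derivation:
After byte 1 (0x40): reg=0x34
After byte 2 (0xD6): reg=0xA0
After byte 3 (0xC3): reg=0x2E
After byte 4 (0x5F): reg=0x50
After byte 5 (0xDE): reg=0xA3
After byte 6 (0x87): reg=0xFC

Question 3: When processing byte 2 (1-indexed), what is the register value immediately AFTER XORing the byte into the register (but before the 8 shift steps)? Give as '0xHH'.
Register before byte 2: 0x34
Byte 2: 0xD6
0x34 XOR 0xD6 = 0xE2

Answer: 0xE2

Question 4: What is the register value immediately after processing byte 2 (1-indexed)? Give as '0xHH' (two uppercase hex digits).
Answer: 0xA0

Derivation:
After byte 1 (0x40): reg=0x34
After byte 2 (0xD6): reg=0xA0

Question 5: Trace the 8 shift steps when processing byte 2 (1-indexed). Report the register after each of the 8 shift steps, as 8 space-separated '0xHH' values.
After byte 1 (0x40): reg=0x34
Register before byte 2: 0x34
After XOR with byte 0xD6: 0xE2

Answer: 0xC3 0x81 0x05 0x0A 0x14 0x28 0x50 0xA0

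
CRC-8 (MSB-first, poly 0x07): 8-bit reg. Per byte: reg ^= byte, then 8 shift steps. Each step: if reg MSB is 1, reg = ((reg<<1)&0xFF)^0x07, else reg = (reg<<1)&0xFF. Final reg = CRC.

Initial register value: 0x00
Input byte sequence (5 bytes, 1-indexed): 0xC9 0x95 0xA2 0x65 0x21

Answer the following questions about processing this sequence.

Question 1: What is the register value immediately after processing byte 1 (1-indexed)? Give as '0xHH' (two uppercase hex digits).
Answer: 0x71

Derivation:
After byte 1 (0xC9): reg=0x71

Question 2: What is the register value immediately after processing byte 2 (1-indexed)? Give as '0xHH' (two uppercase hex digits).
Answer: 0xB2

Derivation:
After byte 1 (0xC9): reg=0x71
After byte 2 (0x95): reg=0xB2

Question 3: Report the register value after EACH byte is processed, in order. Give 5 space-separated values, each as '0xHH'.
0x71 0xB2 0x70 0x6B 0xF1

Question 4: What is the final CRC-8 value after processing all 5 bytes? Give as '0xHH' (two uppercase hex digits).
After byte 1 (0xC9): reg=0x71
After byte 2 (0x95): reg=0xB2
After byte 3 (0xA2): reg=0x70
After byte 4 (0x65): reg=0x6B
After byte 5 (0x21): reg=0xF1

Answer: 0xF1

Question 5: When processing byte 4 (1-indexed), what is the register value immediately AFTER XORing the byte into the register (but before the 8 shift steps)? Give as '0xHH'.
Answer: 0x15

Derivation:
Register before byte 4: 0x70
Byte 4: 0x65
0x70 XOR 0x65 = 0x15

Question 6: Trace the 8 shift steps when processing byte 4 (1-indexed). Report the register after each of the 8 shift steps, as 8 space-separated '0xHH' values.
Answer: 0x2A 0x54 0xA8 0x57 0xAE 0x5B 0xB6 0x6B

Derivation:
After byte 1 (0xC9): reg=0x71
After byte 2 (0x95): reg=0xB2
After byte 3 (0xA2): reg=0x70
Register before byte 4: 0x70
After XOR with byte 0x65: 0x15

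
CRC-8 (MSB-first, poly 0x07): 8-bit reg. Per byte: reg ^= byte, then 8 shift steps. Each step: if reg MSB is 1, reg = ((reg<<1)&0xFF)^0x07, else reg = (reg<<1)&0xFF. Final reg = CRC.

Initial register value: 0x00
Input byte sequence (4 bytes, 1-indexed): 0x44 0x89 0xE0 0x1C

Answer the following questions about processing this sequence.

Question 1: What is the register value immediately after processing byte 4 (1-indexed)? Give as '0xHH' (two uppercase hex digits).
After byte 1 (0x44): reg=0xDB
After byte 2 (0x89): reg=0xB9
After byte 3 (0xE0): reg=0x88
After byte 4 (0x1C): reg=0xE5

Answer: 0xE5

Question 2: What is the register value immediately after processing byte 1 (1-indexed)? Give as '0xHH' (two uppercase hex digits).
Answer: 0xDB

Derivation:
After byte 1 (0x44): reg=0xDB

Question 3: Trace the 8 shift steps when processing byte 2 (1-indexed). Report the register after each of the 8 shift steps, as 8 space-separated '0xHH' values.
After byte 1 (0x44): reg=0xDB
Register before byte 2: 0xDB
After XOR with byte 0x89: 0x52

Answer: 0xA4 0x4F 0x9E 0x3B 0x76 0xEC 0xDF 0xB9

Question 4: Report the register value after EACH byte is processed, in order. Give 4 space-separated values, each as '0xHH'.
0xDB 0xB9 0x88 0xE5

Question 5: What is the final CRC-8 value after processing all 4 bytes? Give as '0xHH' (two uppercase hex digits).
After byte 1 (0x44): reg=0xDB
After byte 2 (0x89): reg=0xB9
After byte 3 (0xE0): reg=0x88
After byte 4 (0x1C): reg=0xE5

Answer: 0xE5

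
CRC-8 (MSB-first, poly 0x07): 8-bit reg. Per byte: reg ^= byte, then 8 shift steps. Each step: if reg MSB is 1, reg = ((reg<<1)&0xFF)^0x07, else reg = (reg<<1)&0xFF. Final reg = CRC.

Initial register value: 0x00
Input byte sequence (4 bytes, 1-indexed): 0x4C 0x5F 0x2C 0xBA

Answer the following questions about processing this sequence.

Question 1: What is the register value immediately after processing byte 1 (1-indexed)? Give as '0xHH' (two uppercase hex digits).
Answer: 0xE3

Derivation:
After byte 1 (0x4C): reg=0xE3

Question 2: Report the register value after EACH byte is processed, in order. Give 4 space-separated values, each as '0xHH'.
0xE3 0x3D 0x77 0x6D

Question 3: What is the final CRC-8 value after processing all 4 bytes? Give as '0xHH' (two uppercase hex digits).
Answer: 0x6D

Derivation:
After byte 1 (0x4C): reg=0xE3
After byte 2 (0x5F): reg=0x3D
After byte 3 (0x2C): reg=0x77
After byte 4 (0xBA): reg=0x6D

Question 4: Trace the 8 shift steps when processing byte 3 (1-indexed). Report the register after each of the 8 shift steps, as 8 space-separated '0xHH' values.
Answer: 0x22 0x44 0x88 0x17 0x2E 0x5C 0xB8 0x77

Derivation:
After byte 1 (0x4C): reg=0xE3
After byte 2 (0x5F): reg=0x3D
Register before byte 3: 0x3D
After XOR with byte 0x2C: 0x11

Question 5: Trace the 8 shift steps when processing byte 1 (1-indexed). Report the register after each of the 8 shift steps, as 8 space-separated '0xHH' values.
Register before byte 1: 0x00
After XOR with byte 0x4C: 0x4C

Answer: 0x98 0x37 0x6E 0xDC 0xBF 0x79 0xF2 0xE3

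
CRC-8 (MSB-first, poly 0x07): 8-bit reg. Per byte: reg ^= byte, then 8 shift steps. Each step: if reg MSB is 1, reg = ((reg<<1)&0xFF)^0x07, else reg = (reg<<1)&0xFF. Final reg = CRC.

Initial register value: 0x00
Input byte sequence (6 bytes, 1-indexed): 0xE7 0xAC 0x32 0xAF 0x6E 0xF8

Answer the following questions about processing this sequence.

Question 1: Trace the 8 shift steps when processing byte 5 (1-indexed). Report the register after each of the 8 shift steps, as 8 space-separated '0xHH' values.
Answer: 0x9A 0x33 0x66 0xCC 0x9F 0x39 0x72 0xE4

Derivation:
After byte 1 (0xE7): reg=0xBB
After byte 2 (0xAC): reg=0x65
After byte 3 (0x32): reg=0xA2
After byte 4 (0xAF): reg=0x23
Register before byte 5: 0x23
After XOR with byte 0x6E: 0x4D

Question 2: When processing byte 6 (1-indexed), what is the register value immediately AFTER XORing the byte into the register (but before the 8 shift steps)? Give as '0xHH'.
Answer: 0x1C

Derivation:
Register before byte 6: 0xE4
Byte 6: 0xF8
0xE4 XOR 0xF8 = 0x1C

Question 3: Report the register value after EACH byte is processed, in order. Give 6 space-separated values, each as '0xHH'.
0xBB 0x65 0xA2 0x23 0xE4 0x54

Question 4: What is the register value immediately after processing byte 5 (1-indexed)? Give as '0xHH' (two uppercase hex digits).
Answer: 0xE4

Derivation:
After byte 1 (0xE7): reg=0xBB
After byte 2 (0xAC): reg=0x65
After byte 3 (0x32): reg=0xA2
After byte 4 (0xAF): reg=0x23
After byte 5 (0x6E): reg=0xE4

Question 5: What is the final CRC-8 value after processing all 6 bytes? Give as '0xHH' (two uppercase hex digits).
After byte 1 (0xE7): reg=0xBB
After byte 2 (0xAC): reg=0x65
After byte 3 (0x32): reg=0xA2
After byte 4 (0xAF): reg=0x23
After byte 5 (0x6E): reg=0xE4
After byte 6 (0xF8): reg=0x54

Answer: 0x54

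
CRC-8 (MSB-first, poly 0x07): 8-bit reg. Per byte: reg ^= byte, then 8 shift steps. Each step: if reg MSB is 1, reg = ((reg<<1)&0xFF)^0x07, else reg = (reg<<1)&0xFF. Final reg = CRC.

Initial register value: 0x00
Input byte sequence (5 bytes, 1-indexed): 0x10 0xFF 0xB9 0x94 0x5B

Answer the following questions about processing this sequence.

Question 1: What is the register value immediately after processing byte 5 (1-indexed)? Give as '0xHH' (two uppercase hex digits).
Answer: 0x00

Derivation:
After byte 1 (0x10): reg=0x70
After byte 2 (0xFF): reg=0xA4
After byte 3 (0xB9): reg=0x53
After byte 4 (0x94): reg=0x5B
After byte 5 (0x5B): reg=0x00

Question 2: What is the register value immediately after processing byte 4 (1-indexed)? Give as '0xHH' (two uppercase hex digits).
Answer: 0x5B

Derivation:
After byte 1 (0x10): reg=0x70
After byte 2 (0xFF): reg=0xA4
After byte 3 (0xB9): reg=0x53
After byte 4 (0x94): reg=0x5B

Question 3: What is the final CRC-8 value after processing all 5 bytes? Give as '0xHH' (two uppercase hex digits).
Answer: 0x00

Derivation:
After byte 1 (0x10): reg=0x70
After byte 2 (0xFF): reg=0xA4
After byte 3 (0xB9): reg=0x53
After byte 4 (0x94): reg=0x5B
After byte 5 (0x5B): reg=0x00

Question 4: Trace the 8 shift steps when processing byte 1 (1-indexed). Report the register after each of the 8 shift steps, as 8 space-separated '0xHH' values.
Answer: 0x20 0x40 0x80 0x07 0x0E 0x1C 0x38 0x70

Derivation:
Register before byte 1: 0x00
After XOR with byte 0x10: 0x10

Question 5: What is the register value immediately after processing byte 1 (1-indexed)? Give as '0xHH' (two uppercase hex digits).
Answer: 0x70

Derivation:
After byte 1 (0x10): reg=0x70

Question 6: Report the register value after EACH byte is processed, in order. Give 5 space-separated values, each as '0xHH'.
0x70 0xA4 0x53 0x5B 0x00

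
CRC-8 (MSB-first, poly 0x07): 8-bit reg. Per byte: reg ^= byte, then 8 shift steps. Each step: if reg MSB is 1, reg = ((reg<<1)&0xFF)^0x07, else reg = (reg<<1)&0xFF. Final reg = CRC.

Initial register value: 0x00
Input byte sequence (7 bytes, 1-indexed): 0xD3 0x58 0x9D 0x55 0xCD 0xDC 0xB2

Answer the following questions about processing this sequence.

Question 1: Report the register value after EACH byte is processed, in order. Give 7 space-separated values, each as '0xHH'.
0x37 0x0A 0xEC 0x26 0x9F 0xCE 0x73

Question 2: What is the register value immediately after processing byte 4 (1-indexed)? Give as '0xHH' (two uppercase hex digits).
After byte 1 (0xD3): reg=0x37
After byte 2 (0x58): reg=0x0A
After byte 3 (0x9D): reg=0xEC
After byte 4 (0x55): reg=0x26

Answer: 0x26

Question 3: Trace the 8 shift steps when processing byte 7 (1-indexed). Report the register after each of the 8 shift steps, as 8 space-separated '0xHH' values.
After byte 1 (0xD3): reg=0x37
After byte 2 (0x58): reg=0x0A
After byte 3 (0x9D): reg=0xEC
After byte 4 (0x55): reg=0x26
After byte 5 (0xCD): reg=0x9F
After byte 6 (0xDC): reg=0xCE
Register before byte 7: 0xCE
After XOR with byte 0xB2: 0x7C

Answer: 0xF8 0xF7 0xE9 0xD5 0xAD 0x5D 0xBA 0x73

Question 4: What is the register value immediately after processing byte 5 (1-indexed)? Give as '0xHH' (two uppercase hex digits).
Answer: 0x9F

Derivation:
After byte 1 (0xD3): reg=0x37
After byte 2 (0x58): reg=0x0A
After byte 3 (0x9D): reg=0xEC
After byte 4 (0x55): reg=0x26
After byte 5 (0xCD): reg=0x9F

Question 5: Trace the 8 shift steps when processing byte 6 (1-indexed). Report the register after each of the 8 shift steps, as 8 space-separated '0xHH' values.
Answer: 0x86 0x0B 0x16 0x2C 0x58 0xB0 0x67 0xCE

Derivation:
After byte 1 (0xD3): reg=0x37
After byte 2 (0x58): reg=0x0A
After byte 3 (0x9D): reg=0xEC
After byte 4 (0x55): reg=0x26
After byte 5 (0xCD): reg=0x9F
Register before byte 6: 0x9F
After XOR with byte 0xDC: 0x43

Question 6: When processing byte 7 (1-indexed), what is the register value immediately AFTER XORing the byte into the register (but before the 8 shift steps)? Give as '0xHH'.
Answer: 0x7C

Derivation:
Register before byte 7: 0xCE
Byte 7: 0xB2
0xCE XOR 0xB2 = 0x7C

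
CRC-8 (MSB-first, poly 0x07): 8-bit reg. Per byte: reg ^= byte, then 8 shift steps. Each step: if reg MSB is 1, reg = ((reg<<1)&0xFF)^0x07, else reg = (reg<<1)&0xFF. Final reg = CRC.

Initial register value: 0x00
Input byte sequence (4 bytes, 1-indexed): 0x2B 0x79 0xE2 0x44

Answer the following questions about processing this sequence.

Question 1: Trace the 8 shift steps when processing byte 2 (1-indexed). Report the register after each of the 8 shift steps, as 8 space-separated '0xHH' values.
After byte 1 (0x2B): reg=0xD1
Register before byte 2: 0xD1
After XOR with byte 0x79: 0xA8

Answer: 0x57 0xAE 0x5B 0xB6 0x6B 0xD6 0xAB 0x51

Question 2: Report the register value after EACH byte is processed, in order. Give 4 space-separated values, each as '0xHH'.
0xD1 0x51 0x10 0xAB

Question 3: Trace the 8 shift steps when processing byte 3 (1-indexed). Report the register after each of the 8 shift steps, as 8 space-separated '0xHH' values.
Answer: 0x61 0xC2 0x83 0x01 0x02 0x04 0x08 0x10

Derivation:
After byte 1 (0x2B): reg=0xD1
After byte 2 (0x79): reg=0x51
Register before byte 3: 0x51
After XOR with byte 0xE2: 0xB3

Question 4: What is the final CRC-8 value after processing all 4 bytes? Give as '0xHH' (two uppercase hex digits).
Answer: 0xAB

Derivation:
After byte 1 (0x2B): reg=0xD1
After byte 2 (0x79): reg=0x51
After byte 3 (0xE2): reg=0x10
After byte 4 (0x44): reg=0xAB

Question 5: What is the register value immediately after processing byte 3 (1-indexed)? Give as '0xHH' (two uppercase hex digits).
After byte 1 (0x2B): reg=0xD1
After byte 2 (0x79): reg=0x51
After byte 3 (0xE2): reg=0x10

Answer: 0x10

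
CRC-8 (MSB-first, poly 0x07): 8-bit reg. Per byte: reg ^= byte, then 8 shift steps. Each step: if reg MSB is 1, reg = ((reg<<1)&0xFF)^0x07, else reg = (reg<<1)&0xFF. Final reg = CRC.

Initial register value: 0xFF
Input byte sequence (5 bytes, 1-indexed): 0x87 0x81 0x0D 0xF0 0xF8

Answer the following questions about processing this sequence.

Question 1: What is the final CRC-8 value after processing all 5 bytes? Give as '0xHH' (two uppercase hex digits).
Answer: 0xC3

Derivation:
After byte 1 (0x87): reg=0x6F
After byte 2 (0x81): reg=0x84
After byte 3 (0x0D): reg=0xB6
After byte 4 (0xF0): reg=0xD5
After byte 5 (0xF8): reg=0xC3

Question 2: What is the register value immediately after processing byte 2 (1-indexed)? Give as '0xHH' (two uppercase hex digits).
After byte 1 (0x87): reg=0x6F
After byte 2 (0x81): reg=0x84

Answer: 0x84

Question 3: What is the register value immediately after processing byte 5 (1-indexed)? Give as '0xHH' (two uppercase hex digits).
Answer: 0xC3

Derivation:
After byte 1 (0x87): reg=0x6F
After byte 2 (0x81): reg=0x84
After byte 3 (0x0D): reg=0xB6
After byte 4 (0xF0): reg=0xD5
After byte 5 (0xF8): reg=0xC3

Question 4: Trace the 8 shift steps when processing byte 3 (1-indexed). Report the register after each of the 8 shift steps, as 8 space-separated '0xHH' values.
Answer: 0x15 0x2A 0x54 0xA8 0x57 0xAE 0x5B 0xB6

Derivation:
After byte 1 (0x87): reg=0x6F
After byte 2 (0x81): reg=0x84
Register before byte 3: 0x84
After XOR with byte 0x0D: 0x89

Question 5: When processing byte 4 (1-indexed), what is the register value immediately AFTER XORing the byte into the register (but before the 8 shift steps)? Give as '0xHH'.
Register before byte 4: 0xB6
Byte 4: 0xF0
0xB6 XOR 0xF0 = 0x46

Answer: 0x46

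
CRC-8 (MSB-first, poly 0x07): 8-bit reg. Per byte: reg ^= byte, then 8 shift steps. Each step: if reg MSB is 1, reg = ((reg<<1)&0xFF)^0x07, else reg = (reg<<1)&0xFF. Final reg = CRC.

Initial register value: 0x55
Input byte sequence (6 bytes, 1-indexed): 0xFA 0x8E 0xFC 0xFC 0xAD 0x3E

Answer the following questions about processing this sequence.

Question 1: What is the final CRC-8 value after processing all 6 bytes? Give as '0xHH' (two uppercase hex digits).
After byte 1 (0xFA): reg=0x44
After byte 2 (0x8E): reg=0x78
After byte 3 (0xFC): reg=0x95
After byte 4 (0xFC): reg=0x18
After byte 5 (0xAD): reg=0x02
After byte 6 (0x3E): reg=0xB4

Answer: 0xB4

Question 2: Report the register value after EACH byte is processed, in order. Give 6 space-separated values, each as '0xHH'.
0x44 0x78 0x95 0x18 0x02 0xB4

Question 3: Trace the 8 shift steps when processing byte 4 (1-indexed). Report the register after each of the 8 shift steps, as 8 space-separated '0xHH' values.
After byte 1 (0xFA): reg=0x44
After byte 2 (0x8E): reg=0x78
After byte 3 (0xFC): reg=0x95
Register before byte 4: 0x95
After XOR with byte 0xFC: 0x69

Answer: 0xD2 0xA3 0x41 0x82 0x03 0x06 0x0C 0x18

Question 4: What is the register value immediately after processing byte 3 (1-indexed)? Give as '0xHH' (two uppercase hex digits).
After byte 1 (0xFA): reg=0x44
After byte 2 (0x8E): reg=0x78
After byte 3 (0xFC): reg=0x95

Answer: 0x95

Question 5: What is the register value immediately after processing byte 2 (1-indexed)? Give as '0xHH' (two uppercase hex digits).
After byte 1 (0xFA): reg=0x44
After byte 2 (0x8E): reg=0x78

Answer: 0x78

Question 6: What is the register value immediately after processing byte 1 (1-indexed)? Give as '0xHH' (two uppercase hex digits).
After byte 1 (0xFA): reg=0x44

Answer: 0x44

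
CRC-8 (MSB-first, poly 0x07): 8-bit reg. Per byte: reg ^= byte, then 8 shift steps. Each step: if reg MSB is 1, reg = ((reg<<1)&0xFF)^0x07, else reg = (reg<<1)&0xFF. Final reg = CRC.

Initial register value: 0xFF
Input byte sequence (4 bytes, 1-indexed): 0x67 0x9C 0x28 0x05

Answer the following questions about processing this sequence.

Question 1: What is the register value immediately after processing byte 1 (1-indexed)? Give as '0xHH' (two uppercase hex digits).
Answer: 0xC1

Derivation:
After byte 1 (0x67): reg=0xC1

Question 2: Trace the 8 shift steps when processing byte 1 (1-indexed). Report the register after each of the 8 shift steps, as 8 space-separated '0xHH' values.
Answer: 0x37 0x6E 0xDC 0xBF 0x79 0xF2 0xE3 0xC1

Derivation:
Register before byte 1: 0xFF
After XOR with byte 0x67: 0x98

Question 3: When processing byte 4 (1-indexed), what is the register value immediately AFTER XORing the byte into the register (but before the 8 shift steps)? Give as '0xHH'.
Register before byte 4: 0x3D
Byte 4: 0x05
0x3D XOR 0x05 = 0x38

Answer: 0x38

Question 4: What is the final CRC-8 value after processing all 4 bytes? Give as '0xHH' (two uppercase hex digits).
Answer: 0xA8

Derivation:
After byte 1 (0x67): reg=0xC1
After byte 2 (0x9C): reg=0x94
After byte 3 (0x28): reg=0x3D
After byte 4 (0x05): reg=0xA8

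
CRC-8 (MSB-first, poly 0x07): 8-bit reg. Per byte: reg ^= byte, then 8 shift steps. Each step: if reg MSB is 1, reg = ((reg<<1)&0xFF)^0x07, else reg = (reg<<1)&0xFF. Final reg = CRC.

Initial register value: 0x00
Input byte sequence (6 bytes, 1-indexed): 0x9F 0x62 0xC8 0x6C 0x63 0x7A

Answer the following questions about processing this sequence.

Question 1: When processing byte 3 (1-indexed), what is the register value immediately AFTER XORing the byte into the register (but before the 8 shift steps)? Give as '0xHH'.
Register before byte 3: 0x0B
Byte 3: 0xC8
0x0B XOR 0xC8 = 0xC3

Answer: 0xC3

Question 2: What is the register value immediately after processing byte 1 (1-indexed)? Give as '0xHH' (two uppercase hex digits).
After byte 1 (0x9F): reg=0xD4

Answer: 0xD4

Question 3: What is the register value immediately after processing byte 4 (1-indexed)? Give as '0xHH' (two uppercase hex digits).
After byte 1 (0x9F): reg=0xD4
After byte 2 (0x62): reg=0x0B
After byte 3 (0xC8): reg=0x47
After byte 4 (0x6C): reg=0xD1

Answer: 0xD1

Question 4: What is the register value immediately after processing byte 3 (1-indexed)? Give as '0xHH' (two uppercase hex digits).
After byte 1 (0x9F): reg=0xD4
After byte 2 (0x62): reg=0x0B
After byte 3 (0xC8): reg=0x47

Answer: 0x47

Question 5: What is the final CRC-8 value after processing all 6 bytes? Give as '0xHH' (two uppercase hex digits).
Answer: 0x04

Derivation:
After byte 1 (0x9F): reg=0xD4
After byte 2 (0x62): reg=0x0B
After byte 3 (0xC8): reg=0x47
After byte 4 (0x6C): reg=0xD1
After byte 5 (0x63): reg=0x17
After byte 6 (0x7A): reg=0x04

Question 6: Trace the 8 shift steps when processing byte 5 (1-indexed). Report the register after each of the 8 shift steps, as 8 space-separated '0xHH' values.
After byte 1 (0x9F): reg=0xD4
After byte 2 (0x62): reg=0x0B
After byte 3 (0xC8): reg=0x47
After byte 4 (0x6C): reg=0xD1
Register before byte 5: 0xD1
After XOR with byte 0x63: 0xB2

Answer: 0x63 0xC6 0x8B 0x11 0x22 0x44 0x88 0x17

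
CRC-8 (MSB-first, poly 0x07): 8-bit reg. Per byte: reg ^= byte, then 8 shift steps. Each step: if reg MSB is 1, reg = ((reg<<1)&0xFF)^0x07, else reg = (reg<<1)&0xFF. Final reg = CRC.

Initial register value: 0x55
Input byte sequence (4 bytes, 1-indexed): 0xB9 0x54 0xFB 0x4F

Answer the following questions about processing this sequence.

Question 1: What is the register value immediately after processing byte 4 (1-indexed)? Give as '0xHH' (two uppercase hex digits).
After byte 1 (0xB9): reg=0x8A
After byte 2 (0x54): reg=0x14
After byte 3 (0xFB): reg=0x83
After byte 4 (0x4F): reg=0x6A

Answer: 0x6A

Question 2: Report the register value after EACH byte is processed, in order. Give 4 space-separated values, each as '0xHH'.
0x8A 0x14 0x83 0x6A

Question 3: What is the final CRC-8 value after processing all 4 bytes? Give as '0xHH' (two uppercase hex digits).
Answer: 0x6A

Derivation:
After byte 1 (0xB9): reg=0x8A
After byte 2 (0x54): reg=0x14
After byte 3 (0xFB): reg=0x83
After byte 4 (0x4F): reg=0x6A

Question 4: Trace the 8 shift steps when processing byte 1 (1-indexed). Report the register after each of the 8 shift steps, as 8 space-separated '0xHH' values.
Register before byte 1: 0x55
After XOR with byte 0xB9: 0xEC

Answer: 0xDF 0xB9 0x75 0xEA 0xD3 0xA1 0x45 0x8A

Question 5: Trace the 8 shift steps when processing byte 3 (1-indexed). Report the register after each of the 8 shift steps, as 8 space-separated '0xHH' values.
Answer: 0xD9 0xB5 0x6D 0xDA 0xB3 0x61 0xC2 0x83

Derivation:
After byte 1 (0xB9): reg=0x8A
After byte 2 (0x54): reg=0x14
Register before byte 3: 0x14
After XOR with byte 0xFB: 0xEF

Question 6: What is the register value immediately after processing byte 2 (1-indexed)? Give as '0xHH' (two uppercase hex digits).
Answer: 0x14

Derivation:
After byte 1 (0xB9): reg=0x8A
After byte 2 (0x54): reg=0x14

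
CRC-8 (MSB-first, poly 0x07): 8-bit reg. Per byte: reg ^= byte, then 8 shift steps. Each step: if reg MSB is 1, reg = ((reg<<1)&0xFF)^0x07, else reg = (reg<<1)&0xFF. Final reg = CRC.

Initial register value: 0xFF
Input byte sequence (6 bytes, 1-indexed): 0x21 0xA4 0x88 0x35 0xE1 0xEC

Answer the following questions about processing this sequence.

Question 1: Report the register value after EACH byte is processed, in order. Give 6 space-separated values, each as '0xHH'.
0x14 0x19 0xFE 0x7F 0xD3 0xBD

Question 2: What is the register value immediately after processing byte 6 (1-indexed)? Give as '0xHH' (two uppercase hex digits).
Answer: 0xBD

Derivation:
After byte 1 (0x21): reg=0x14
After byte 2 (0xA4): reg=0x19
After byte 3 (0x88): reg=0xFE
After byte 4 (0x35): reg=0x7F
After byte 5 (0xE1): reg=0xD3
After byte 6 (0xEC): reg=0xBD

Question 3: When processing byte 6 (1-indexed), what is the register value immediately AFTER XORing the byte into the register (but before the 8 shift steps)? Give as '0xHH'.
Answer: 0x3F

Derivation:
Register before byte 6: 0xD3
Byte 6: 0xEC
0xD3 XOR 0xEC = 0x3F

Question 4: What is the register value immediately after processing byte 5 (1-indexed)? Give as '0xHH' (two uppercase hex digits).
Answer: 0xD3

Derivation:
After byte 1 (0x21): reg=0x14
After byte 2 (0xA4): reg=0x19
After byte 3 (0x88): reg=0xFE
After byte 4 (0x35): reg=0x7F
After byte 5 (0xE1): reg=0xD3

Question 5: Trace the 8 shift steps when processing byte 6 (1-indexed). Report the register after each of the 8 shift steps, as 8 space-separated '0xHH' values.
After byte 1 (0x21): reg=0x14
After byte 2 (0xA4): reg=0x19
After byte 3 (0x88): reg=0xFE
After byte 4 (0x35): reg=0x7F
After byte 5 (0xE1): reg=0xD3
Register before byte 6: 0xD3
After XOR with byte 0xEC: 0x3F

Answer: 0x7E 0xFC 0xFF 0xF9 0xF5 0xED 0xDD 0xBD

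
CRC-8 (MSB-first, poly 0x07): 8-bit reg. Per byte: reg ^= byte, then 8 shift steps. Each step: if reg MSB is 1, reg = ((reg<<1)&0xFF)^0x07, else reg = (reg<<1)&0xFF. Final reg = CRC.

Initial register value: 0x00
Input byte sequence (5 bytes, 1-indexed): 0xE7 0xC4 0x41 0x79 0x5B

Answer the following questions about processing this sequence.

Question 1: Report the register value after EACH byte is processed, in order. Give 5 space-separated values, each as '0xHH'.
0xBB 0x7A 0xA1 0x06 0x94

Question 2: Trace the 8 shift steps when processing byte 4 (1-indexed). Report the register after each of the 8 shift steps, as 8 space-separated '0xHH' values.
After byte 1 (0xE7): reg=0xBB
After byte 2 (0xC4): reg=0x7A
After byte 3 (0x41): reg=0xA1
Register before byte 4: 0xA1
After XOR with byte 0x79: 0xD8

Answer: 0xB7 0x69 0xD2 0xA3 0x41 0x82 0x03 0x06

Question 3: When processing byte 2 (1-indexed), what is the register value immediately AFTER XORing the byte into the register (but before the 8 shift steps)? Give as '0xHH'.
Answer: 0x7F

Derivation:
Register before byte 2: 0xBB
Byte 2: 0xC4
0xBB XOR 0xC4 = 0x7F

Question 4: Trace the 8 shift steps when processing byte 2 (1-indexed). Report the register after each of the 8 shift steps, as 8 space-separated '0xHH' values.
Answer: 0xFE 0xFB 0xF1 0xE5 0xCD 0x9D 0x3D 0x7A

Derivation:
After byte 1 (0xE7): reg=0xBB
Register before byte 2: 0xBB
After XOR with byte 0xC4: 0x7F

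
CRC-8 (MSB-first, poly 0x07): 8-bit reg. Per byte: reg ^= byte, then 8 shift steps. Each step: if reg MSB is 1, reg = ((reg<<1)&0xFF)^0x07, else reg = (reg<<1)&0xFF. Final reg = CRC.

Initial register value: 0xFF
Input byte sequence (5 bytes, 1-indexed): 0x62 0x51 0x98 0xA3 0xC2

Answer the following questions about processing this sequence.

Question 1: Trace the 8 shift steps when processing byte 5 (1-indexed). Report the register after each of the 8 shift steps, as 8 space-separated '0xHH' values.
Answer: 0x18 0x30 0x60 0xC0 0x87 0x09 0x12 0x24

Derivation:
After byte 1 (0x62): reg=0xDA
After byte 2 (0x51): reg=0xB8
After byte 3 (0x98): reg=0xE0
After byte 4 (0xA3): reg=0xCE
Register before byte 5: 0xCE
After XOR with byte 0xC2: 0x0C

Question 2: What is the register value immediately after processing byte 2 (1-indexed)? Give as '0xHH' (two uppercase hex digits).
Answer: 0xB8

Derivation:
After byte 1 (0x62): reg=0xDA
After byte 2 (0x51): reg=0xB8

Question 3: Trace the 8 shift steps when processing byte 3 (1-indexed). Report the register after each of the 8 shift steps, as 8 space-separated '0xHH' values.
After byte 1 (0x62): reg=0xDA
After byte 2 (0x51): reg=0xB8
Register before byte 3: 0xB8
After XOR with byte 0x98: 0x20

Answer: 0x40 0x80 0x07 0x0E 0x1C 0x38 0x70 0xE0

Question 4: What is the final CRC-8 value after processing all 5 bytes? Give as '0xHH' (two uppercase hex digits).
Answer: 0x24

Derivation:
After byte 1 (0x62): reg=0xDA
After byte 2 (0x51): reg=0xB8
After byte 3 (0x98): reg=0xE0
After byte 4 (0xA3): reg=0xCE
After byte 5 (0xC2): reg=0x24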